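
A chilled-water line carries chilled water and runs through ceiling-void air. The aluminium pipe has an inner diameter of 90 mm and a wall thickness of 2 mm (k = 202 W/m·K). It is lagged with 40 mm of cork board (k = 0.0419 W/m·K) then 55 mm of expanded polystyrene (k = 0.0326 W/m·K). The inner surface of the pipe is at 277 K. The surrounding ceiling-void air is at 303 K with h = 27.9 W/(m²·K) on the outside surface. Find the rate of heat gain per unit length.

Per-layer cylindrical resistances, series-summed:
R_aluminium pipe wall = ln(47/45)/(2π×202×1) = 3.426×10^-5 K/W
R_cork board = ln(87/47)/(2π×0.0419×1) = 2.339 K/W
R_expanded polystyrene = ln(142/87)/(2π×0.0326×1) = 2.392 K/W
R_outer film = 1/(h_o·2πr_oL) = 1/(27.9×2π×0.142×1) = 0.04017 K/W
R_total = 4.771 K/W
Q = ΔT/R_total = 26/4.771

q′ ≈ 5.45 W/m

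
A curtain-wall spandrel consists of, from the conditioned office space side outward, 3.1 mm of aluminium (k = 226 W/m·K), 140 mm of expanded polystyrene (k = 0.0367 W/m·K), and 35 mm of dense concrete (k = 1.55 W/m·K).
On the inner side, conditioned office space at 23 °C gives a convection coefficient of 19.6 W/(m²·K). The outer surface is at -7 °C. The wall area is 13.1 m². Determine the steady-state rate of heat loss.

Q ≈ 101 W

Treating each layer as a thermal resistance in series:
R_inner film = 1/(h_i·A) = 1/(19.6×13.1) = 0.003895 K/W
R_aluminium = L/(kA) = 0.0031/(226×13.1) = 1.047×10^-6 K/W
R_expanded polystyrene = L/(kA) = 0.14/(0.0367×13.1) = 0.2912 K/W
R_dense concrete = L/(kA) = 0.035/(1.55×13.1) = 0.001724 K/W
R_total = 0.2968 K/W
Q = ΔT / R_total = 30 / 0.2968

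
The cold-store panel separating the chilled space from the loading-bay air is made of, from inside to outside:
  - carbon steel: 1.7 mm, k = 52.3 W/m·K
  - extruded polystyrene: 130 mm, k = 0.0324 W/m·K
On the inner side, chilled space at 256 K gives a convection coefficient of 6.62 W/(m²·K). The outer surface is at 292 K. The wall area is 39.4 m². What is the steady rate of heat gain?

Using the resistance-network approach (series):
R_inner film = 1/(h_i·A) = 1/(6.62×39.4) = 0.003834 K/W
R_carbon steel = L/(kA) = 0.0017/(52.3×39.4) = 8.25×10^-7 K/W
R_extruded polystyrene = L/(kA) = 0.13/(0.0324×39.4) = 0.1018 K/W
R_total = 0.1057 K/W
Q = ΔT / R_total = 36 / 0.1057

Q ≈ 341 W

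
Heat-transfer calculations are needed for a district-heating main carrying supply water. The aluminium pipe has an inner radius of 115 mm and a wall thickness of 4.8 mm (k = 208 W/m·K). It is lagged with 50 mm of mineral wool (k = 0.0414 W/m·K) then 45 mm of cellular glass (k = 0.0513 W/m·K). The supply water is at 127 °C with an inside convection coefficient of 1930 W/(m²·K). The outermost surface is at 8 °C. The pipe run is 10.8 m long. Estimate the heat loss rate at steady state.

Cylindrical conduction, so R = ln(r₂/r₁)/(2πkL) per layer, in series:
R_inner film = 1/(h_i·2πr₁L) = 1/(1930×2π×0.115×10.8) = 6.64×10^-5 K/W
R_aluminium pipe wall = ln(119.8/115)/(2π×208×10.8) = 2.897×10^-6 K/W
R_mineral wool = ln(169.8/119.8)/(2π×0.0414×10.8) = 0.1242 K/W
R_cellular glass = ln(214.8/169.8)/(2π×0.0513×10.8) = 0.06753 K/W
R_total = 0.1918 K/W
Q = ΔT/R_total = 119/0.1918

Q ≈ 621 W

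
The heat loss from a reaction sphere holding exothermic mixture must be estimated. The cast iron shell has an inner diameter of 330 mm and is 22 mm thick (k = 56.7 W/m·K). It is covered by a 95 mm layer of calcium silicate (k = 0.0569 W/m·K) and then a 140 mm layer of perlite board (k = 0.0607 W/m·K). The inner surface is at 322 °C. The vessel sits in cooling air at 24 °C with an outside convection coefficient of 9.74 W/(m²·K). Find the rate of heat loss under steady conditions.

Q ≈ 72.5 W

Spherical conduction: R = (1/r_in − 1/r_out)/(4πk) per layer; series-sum.
R_cast iron shell = (1/0.165 − 1/0.187)/(4π×56.7) = 0.001001 K/W
R_calcium silicate = (1/0.187 − 1/0.282)/(4π×0.0569) = 2.519 K/W
R_perlite board = (1/0.282 − 1/0.422)/(4π×0.0607) = 1.542 K/W
R_outer film = 1/(h·4πr_o²) = 1/(9.74×4π×0.422²) = 0.04588 K/W
R_total = 4.109 K/W
Q = ΔT/R_total = 298/4.109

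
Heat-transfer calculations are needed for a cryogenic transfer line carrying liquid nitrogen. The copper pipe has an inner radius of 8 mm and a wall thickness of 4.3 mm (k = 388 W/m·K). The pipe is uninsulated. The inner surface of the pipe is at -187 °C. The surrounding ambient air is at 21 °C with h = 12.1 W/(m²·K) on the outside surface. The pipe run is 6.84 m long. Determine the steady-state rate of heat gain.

Per-layer cylindrical resistances, series-summed:
R_copper pipe wall = ln(12.3/8)/(2π×388×6.84) = 2.58×10^-5 K/W
R_outer film = 1/(h_o·2πr_oL) = 1/(12.1×2π×0.0123×6.84) = 0.1563 K/W
R_total = 0.1564 K/W
Q = ΔT/R_total = 208/0.1564

Q ≈ 1330 W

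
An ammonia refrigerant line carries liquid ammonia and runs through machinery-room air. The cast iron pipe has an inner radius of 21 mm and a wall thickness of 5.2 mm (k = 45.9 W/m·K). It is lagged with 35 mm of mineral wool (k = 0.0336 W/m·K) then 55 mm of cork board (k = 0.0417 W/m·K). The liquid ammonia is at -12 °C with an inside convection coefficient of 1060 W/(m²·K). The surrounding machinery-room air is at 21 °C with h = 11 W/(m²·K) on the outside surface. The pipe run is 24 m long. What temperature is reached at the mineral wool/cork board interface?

T ≈ 8.14 °C

Per-layer cylindrical resistances, series-summed:
R_inner film = 1/(h_i·2πr₁L) = 1/(1060×2π×0.021×24) = 2.979×10^-4 K/W
R_cast iron pipe wall = ln(26.2/21)/(2π×45.9×24) = 3.196×10^-5 K/W
R_mineral wool = ln(61.2/26.2)/(2π×0.0336×24) = 0.1674 K/W
R_cork board = ln(116.2/61.2)/(2π×0.0417×24) = 0.102 K/W
R_outer film = 1/(h_o·2πr_oL) = 1/(11×2π×0.1162×24) = 0.005188 K/W
R_total = 0.2749 K/W
Q = ΔT/R_total = 33/0.2749
Q = 120 W
T_interface = T_inner + Q·ΣR(inner→interface) = -12 + 120×0.1678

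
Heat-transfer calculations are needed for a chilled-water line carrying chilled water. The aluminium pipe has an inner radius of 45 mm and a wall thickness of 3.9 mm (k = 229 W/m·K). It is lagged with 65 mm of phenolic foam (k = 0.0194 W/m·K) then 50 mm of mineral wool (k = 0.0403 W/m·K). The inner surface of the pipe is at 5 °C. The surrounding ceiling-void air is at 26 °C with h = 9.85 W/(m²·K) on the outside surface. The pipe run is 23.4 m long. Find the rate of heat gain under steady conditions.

Q ≈ 58 W

Treating each annulus and film as a series resistance:
R_aluminium pipe wall = ln(48.9/45)/(2π×229×23.4) = 2.469×10^-6 K/W
R_phenolic foam = ln(113.9/48.9)/(2π×0.0194×23.4) = 0.2964 K/W
R_mineral wool = ln(163.9/113.9)/(2π×0.0403×23.4) = 0.06142 K/W
R_outer film = 1/(h_o·2πr_oL) = 1/(9.85×2π×0.1639×23.4) = 0.004213 K/W
R_total = 0.3621 K/W
Q = ΔT/R_total = 21/0.3621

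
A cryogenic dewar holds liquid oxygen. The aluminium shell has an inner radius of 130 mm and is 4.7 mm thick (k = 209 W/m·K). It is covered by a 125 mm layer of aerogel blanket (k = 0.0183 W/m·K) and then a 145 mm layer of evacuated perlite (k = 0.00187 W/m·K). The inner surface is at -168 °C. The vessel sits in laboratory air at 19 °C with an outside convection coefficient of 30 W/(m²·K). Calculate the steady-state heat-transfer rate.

Q ≈ 2.52 W

Each spherical layer contributes R = (1/r_i − 1/r_o)/(4πk):
R_aluminium shell = (1/0.13 − 1/0.1347)/(4π×209) = 1.022×10^-4 K/W
R_aerogel blanket = (1/0.1347 − 1/0.2597)/(4π×0.0183) = 15.54 K/W
R_evacuated perlite = (1/0.2597 − 1/0.4047)/(4π×0.00187) = 58.71 K/W
R_outer film = 1/(h·4πr_o²) = 1/(30×4π×0.4047²) = 0.0162 K/W
R_total = 74.26 K/W
Q = ΔT/R_total = 187/74.26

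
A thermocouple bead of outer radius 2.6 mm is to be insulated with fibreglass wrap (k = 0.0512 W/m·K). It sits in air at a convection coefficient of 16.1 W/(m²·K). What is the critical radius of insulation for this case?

For a sphere r_cr = 2k/h = 2×0.0512/16.1
r_cr = 6.36 mm; since the bare radius (2.6 mm) is below r_cr, adding a thin layer of insulation will *increase* heat loss.

r_cr ≈ 6.36 mm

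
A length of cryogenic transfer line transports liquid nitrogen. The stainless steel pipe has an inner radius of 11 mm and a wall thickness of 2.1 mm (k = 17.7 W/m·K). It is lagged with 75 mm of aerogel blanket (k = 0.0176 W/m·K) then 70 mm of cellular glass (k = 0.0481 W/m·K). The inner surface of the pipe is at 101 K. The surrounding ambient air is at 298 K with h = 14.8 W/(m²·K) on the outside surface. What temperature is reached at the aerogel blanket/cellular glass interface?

Per-layer cylindrical resistances, series-summed:
R_stainless steel pipe wall = ln(13.1/11)/(2π×17.7×1) = 0.001571 K/W
R_aerogel blanket = ln(88.1/13.1)/(2π×0.0176×1) = 17.23 K/W
R_cellular glass = ln(158.1/88.1)/(2π×0.0481×1) = 1.935 K/W
R_outer film = 1/(h_o·2πr_oL) = 1/(14.8×2π×0.1581×1) = 0.06802 K/W
R_total = 19.24 K/W
Q = ΔT/R_total = 197/19.24
Q = 10.2 W/m
T_interface = T_inner + Q·ΣR(inner→interface) = 101 + 10.2×17.24

T ≈ 277 K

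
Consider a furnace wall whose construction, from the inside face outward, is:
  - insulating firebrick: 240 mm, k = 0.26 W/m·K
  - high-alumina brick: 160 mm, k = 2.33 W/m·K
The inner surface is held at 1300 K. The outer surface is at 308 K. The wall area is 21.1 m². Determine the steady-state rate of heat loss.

Q ≈ 21100 W

Treating each layer as a thermal resistance in series:
R_insulating firebrick = L/(kA) = 0.24/(0.26×21.1) = 0.04375 K/W
R_high-alumina brick = L/(kA) = 0.16/(2.33×21.1) = 0.003254 K/W
R_total = 0.047 K/W
Q = ΔT / R_total = 992 / 0.047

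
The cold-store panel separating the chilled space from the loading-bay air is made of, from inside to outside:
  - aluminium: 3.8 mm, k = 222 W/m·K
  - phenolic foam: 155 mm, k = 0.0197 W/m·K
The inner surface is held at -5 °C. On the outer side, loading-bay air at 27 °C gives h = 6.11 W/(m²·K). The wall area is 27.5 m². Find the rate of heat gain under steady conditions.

Q ≈ 110 W

Treating each layer as a thermal resistance in series:
R_aluminium = L/(kA) = 0.0038/(222×27.5) = 6.224×10^-7 K/W
R_phenolic foam = L/(kA) = 0.155/(0.0197×27.5) = 0.2861 K/W
R_outer film = 1/(h_o·A) = 1/(6.11×27.5) = 0.005951 K/W
R_total = 0.2921 K/W
Q = ΔT / R_total = 32 / 0.2921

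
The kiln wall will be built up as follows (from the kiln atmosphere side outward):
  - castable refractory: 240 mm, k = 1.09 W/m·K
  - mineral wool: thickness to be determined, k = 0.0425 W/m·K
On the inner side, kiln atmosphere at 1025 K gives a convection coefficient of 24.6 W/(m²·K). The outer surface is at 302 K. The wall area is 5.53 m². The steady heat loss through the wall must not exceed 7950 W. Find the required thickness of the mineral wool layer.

L ≈ 10.3 mm

Thermal resistances in series:
R_inner film = 1/(h_i·A) = 1/(24.6×5.53) = 0.007351 K/W
R_castable refractory = L/(kA) = 0.24/(1.09×5.53) = 0.03982 K/W
Sum of the known resistances R_other = 0.04717 K/W
Required total resistance R_tot = ΔT/Q_allow = 723/7950 = 0.09094 K/W
R_mineral wool = R_tot − R_other = 0.04378 K/W
L = R·k·A = 0.04378×0.0425×5.53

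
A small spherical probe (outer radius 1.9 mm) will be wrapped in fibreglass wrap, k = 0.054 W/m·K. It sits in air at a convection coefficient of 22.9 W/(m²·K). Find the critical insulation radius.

r_cr ≈ 4.72 mm

For a sphere r_cr = 2k/h = 2×0.054/22.9
r_cr = 4.72 mm; since the bare radius (1.9 mm) is below r_cr, adding a thin layer of insulation will *increase* heat loss.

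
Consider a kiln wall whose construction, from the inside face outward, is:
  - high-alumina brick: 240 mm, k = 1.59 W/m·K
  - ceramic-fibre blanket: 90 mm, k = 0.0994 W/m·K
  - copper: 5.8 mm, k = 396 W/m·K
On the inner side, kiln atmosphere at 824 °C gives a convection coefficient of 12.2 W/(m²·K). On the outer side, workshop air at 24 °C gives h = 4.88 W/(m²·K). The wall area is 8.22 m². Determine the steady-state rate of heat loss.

Q ≈ 4900 W

Thermal resistances in series:
R_inner film = 1/(h_i·A) = 1/(12.2×8.22) = 0.009972 K/W
R_high-alumina brick = L/(kA) = 0.24/(1.59×8.22) = 0.01836 K/W
R_ceramic-fibre blanket = L/(kA) = 0.09/(0.0994×8.22) = 0.1101 K/W
R_copper = L/(kA) = 0.0058/(396×8.22) = 1.782×10^-6 K/W
R_outer film = 1/(h_o·A) = 1/(4.88×8.22) = 0.02493 K/W
R_total = 0.1634 K/W
Q = ΔT / R_total = 800 / 0.1634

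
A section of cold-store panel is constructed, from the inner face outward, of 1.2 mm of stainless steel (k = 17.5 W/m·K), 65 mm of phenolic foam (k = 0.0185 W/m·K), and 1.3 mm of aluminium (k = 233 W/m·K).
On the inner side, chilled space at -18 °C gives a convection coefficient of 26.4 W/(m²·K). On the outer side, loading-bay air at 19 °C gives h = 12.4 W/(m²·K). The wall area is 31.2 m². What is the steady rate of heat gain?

Q ≈ 318 W

Series thermal resistances:
R_inner film = 1/(h_i·A) = 1/(26.4×31.2) = 0.001214 K/W
R_stainless steel = L/(kA) = 0.0012/(17.5×31.2) = 2.198×10^-6 K/W
R_phenolic foam = L/(kA) = 0.065/(0.0185×31.2) = 0.1126 K/W
R_aluminium = L/(kA) = 0.0013/(233×31.2) = 1.788×10^-7 K/W
R_outer film = 1/(h_o·A) = 1/(12.4×31.2) = 0.002585 K/W
R_total = 0.1164 K/W
Q = ΔT / R_total = 37 / 0.1164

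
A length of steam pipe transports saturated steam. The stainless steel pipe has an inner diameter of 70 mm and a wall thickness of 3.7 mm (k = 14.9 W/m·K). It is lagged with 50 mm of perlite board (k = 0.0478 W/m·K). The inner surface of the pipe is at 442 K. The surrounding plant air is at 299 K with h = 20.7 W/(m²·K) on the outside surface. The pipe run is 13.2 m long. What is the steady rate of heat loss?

Q ≈ 662 W

For a radial system each layer contributes R = ln(r_out/r_in)/(2πkL); films add R = 1/(hA).
R_stainless steel pipe wall = ln(38.7/35)/(2π×14.9×13.2) = 8.132×10^-5 K/W
R_perlite board = ln(88.7/38.7)/(2π×0.0478×13.2) = 0.2092 K/W
R_outer film = 1/(h_o·2πr_oL) = 1/(20.7×2π×0.0887×13.2) = 0.006567 K/W
R_total = 0.2159 K/W
Q = ΔT/R_total = 143/0.2159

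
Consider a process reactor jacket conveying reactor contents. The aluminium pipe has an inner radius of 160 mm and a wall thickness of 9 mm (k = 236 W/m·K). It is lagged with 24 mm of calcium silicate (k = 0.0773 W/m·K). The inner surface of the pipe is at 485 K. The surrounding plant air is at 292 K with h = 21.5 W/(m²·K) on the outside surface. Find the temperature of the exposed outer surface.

Per-layer cylindrical resistances, series-summed:
R_aluminium pipe wall = ln(169/160)/(2π×236×1) = 3.691×10^-5 K/W
R_calcium silicate = ln(193/169)/(2π×0.0773×1) = 0.2734 K/W
R_outer film = 1/(h_o·2πr_oL) = 1/(21.5×2π×0.193×1) = 0.03836 K/W
R_total = 0.3118 K/W
Q = ΔT/R_total = 193/0.3118
Q = 619 W/m
T_interface = T_inner − Q·ΣR(inner→interface) = 485 − 619×0.2734

T ≈ 316 K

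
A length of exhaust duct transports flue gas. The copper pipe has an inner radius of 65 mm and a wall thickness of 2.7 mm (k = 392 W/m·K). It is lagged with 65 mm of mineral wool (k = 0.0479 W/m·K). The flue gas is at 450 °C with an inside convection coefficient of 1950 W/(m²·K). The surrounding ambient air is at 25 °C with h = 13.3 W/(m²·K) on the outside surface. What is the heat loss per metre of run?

q′ ≈ 183 W/m

For a radial system each layer contributes R = ln(r_out/r_in)/(2πkL); films add R = 1/(hA).
R_inner film = 1/(h_i·2πr₁L) = 1/(1950×2π×0.065×1) = 0.001256 K/W
R_copper pipe wall = ln(67.7/65)/(2π×392×1) = 1.652×10^-5 K/W
R_mineral wool = ln(132.7/67.7)/(2π×0.0479×1) = 2.236 K/W
R_outer film = 1/(h_o·2πr_oL) = 1/(13.3×2π×0.1327×1) = 0.09018 K/W
R_total = 2.328 K/W
Q = ΔT/R_total = 425/2.328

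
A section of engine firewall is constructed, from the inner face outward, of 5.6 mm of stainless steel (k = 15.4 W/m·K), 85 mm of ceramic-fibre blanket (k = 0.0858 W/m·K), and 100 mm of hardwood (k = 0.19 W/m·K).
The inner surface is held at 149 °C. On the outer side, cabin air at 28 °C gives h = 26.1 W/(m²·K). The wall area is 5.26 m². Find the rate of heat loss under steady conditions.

Q ≈ 409 W

Model the wall as resistances in series:
R_stainless steel = L/(kA) = 0.0056/(15.4×5.26) = 6.913×10^-5 K/W
R_ceramic-fibre blanket = L/(kA) = 0.085/(0.0858×5.26) = 0.1883 K/W
R_hardwood = L/(kA) = 0.1/(0.19×5.26) = 0.1001 K/W
R_outer film = 1/(h_o·A) = 1/(26.1×5.26) = 0.007284 K/W
R_total = 0.2958 K/W
Q = ΔT / R_total = 121 / 0.2958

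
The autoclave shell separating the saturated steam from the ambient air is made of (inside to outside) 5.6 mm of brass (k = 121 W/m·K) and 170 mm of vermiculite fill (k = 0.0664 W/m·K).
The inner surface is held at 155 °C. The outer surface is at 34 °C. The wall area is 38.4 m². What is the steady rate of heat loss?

Thermal resistances in series:
R_brass = L/(kA) = 0.0056/(121×38.4) = 1.205×10^-6 K/W
R_vermiculite fill = L/(kA) = 0.17/(0.0664×38.4) = 0.06667 K/W
R_total = 0.06667 K/W
Q = ΔT / R_total = 121 / 0.06667

Q ≈ 1810 W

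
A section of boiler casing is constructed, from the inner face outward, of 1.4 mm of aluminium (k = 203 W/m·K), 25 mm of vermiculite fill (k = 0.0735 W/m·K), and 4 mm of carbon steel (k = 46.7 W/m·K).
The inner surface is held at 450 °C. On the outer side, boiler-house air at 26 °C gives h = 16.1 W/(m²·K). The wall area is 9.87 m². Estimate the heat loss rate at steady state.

Treating each layer as a thermal resistance in series:
R_aluminium = L/(kA) = 0.0014/(203×9.87) = 6.987×10^-7 K/W
R_vermiculite fill = L/(kA) = 0.025/(0.0735×9.87) = 0.03446 K/W
R_carbon steel = L/(kA) = 0.004/(46.7×9.87) = 8.678×10^-6 K/W
R_outer film = 1/(h_o·A) = 1/(16.1×9.87) = 0.006293 K/W
R_total = 0.04076 K/W
Q = ΔT / R_total = 424 / 0.04076

Q ≈ 10400 W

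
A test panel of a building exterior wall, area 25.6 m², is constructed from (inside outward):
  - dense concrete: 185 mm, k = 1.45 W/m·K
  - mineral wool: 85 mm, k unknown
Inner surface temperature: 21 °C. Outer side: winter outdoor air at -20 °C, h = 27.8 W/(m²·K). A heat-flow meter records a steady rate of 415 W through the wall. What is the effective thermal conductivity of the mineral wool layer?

k ≈ 0.0359 W/(m·K)

Series thermal resistances:
R_dense concrete = L/(kA) = 0.185/(1.45×25.6) = 0.004984 K/W
R_outer film = 1/(h_o·A) = 1/(27.8×25.6) = 0.001405 K/W
Sum of known resistances R_other = 0.006389 K/W
Total R = ΔT/Q = 41/415 = 0.0988 K/W
R_mineral wool = R_total − R_other = 0.09241 K/W
k = L/(R·A) = 0.085/(0.09241×25.6)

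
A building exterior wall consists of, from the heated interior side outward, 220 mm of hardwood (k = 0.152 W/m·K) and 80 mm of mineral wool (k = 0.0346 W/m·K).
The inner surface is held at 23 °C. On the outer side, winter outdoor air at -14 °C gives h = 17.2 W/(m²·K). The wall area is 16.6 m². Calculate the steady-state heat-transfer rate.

Using the resistance-network approach (series):
R_hardwood = L/(kA) = 0.22/(0.152×16.6) = 0.08719 K/W
R_mineral wool = L/(kA) = 0.08/(0.0346×16.6) = 0.1393 K/W
R_outer film = 1/(h_o·A) = 1/(17.2×16.6) = 0.003502 K/W
R_total = 0.23 K/W
Q = ΔT / R_total = 37 / 0.23

Q ≈ 161 W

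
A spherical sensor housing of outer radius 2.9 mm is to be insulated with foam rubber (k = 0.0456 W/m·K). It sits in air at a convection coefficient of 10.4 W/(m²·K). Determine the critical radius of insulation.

For a sphere r_cr = 2k/h = 2×0.0456/10.4
r_cr = 8.77 mm; since the bare radius (2.9 mm) is below r_cr, adding a thin layer of insulation will *increase* heat loss.

r_cr ≈ 8.77 mm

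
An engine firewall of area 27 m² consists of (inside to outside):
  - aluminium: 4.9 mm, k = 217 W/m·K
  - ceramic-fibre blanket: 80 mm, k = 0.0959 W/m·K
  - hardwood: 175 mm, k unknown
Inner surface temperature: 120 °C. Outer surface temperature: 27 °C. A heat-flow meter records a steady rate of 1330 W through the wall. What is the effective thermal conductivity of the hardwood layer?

Series thermal resistances:
R_aluminium = L/(kA) = 0.0049/(217×27) = 8.363×10^-7 K/W
R_ceramic-fibre blanket = L/(kA) = 0.08/(0.0959×27) = 0.0309 K/W
Sum of known resistances R_other = 0.0309 K/W
Total R = ΔT/Q = 93/1330 = 0.06992 K/W
R_hardwood = R_total − R_other = 0.03903 K/W
k = L/(R·A) = 0.175/(0.03903×27)

k ≈ 0.166 W/(m·K)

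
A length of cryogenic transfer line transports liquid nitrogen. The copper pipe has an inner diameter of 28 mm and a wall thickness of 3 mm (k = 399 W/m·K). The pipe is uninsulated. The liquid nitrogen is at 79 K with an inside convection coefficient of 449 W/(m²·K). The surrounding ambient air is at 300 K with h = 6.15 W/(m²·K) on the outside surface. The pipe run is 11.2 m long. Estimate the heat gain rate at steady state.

Q ≈ 1600 W

Per-layer cylindrical resistances, series-summed:
R_inner film = 1/(h_i·2πr₁L) = 1/(449×2π×0.014×11.2) = 0.002261 K/W
R_copper pipe wall = ln(17/14)/(2π×399×11.2) = 6.915×10^-6 K/W
R_outer film = 1/(h_o·2πr_oL) = 1/(6.15×2π×0.017×11.2) = 0.1359 K/W
R_total = 0.1382 K/W
Q = ΔT/R_total = 221/0.1382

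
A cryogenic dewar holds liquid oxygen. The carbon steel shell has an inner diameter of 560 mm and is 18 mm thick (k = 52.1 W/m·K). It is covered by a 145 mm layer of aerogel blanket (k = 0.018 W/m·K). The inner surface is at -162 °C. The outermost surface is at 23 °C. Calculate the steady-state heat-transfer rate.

Radial (spherical) resistances in series:
R_carbon steel shell = (1/0.28 − 1/0.298)/(4π×52.1) = 3.295×10^-4 K/W
R_aerogel blanket = (1/0.298 − 1/0.443)/(4π×0.018) = 4.856 K/W
R_total = 4.856 K/W
Q = ΔT/R_total = 185/4.856

Q ≈ 38.1 W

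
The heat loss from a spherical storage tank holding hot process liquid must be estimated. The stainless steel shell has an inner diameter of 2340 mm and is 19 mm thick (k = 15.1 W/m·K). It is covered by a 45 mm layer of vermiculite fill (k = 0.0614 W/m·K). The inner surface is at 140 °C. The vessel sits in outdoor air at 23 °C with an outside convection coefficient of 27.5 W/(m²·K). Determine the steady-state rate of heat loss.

Each spherical layer contributes R = (1/r_i − 1/r_o)/(4πk):
R_stainless steel shell = (1/1.17 − 1/1.189)/(4π×15.1) = 7.198×10^-5 K/W
R_vermiculite fill = (1/1.189 − 1/1.234)/(4π×0.0614) = 0.03975 K/W
R_outer film = 1/(h·4πr_o²) = 1/(27.5×4π×1.234²) = 0.0019 K/W
R_total = 0.04172 K/W
Q = ΔT/R_total = 117/0.04172

Q ≈ 2800 W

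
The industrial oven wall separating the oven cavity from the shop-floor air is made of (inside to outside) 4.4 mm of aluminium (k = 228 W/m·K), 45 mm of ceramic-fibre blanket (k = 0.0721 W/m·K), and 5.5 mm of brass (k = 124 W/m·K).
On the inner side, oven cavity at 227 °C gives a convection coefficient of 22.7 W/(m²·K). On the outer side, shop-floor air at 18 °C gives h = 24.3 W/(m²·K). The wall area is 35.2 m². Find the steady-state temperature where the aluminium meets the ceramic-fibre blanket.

T ≈ 214 °C

Series thermal resistances:
R_inner film = 1/(h_i·A) = 1/(22.7×35.2) = 0.001252 K/W
R_aluminium = L/(kA) = 0.0044/(228×35.2) = 5.482×10^-7 K/W
R_ceramic-fibre blanket = L/(kA) = 0.045/(0.0721×35.2) = 0.01773 K/W
R_brass = L/(kA) = 0.0055/(124×35.2) = 1.26×10^-6 K/W
R_outer film = 1/(h_o·A) = 1/(24.3×35.2) = 0.001169 K/W
R_total = 0.02015 K/W;  Q = ΔT/R_total = 209/0.02015 = 10370 W
T_interface = T_inner − Q·ΣR(inner→interface) = 227 − 10400×0.001252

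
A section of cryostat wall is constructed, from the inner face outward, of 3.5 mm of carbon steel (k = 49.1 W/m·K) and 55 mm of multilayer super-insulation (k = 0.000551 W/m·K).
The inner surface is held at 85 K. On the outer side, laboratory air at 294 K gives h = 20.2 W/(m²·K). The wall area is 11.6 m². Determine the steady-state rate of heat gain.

Q ≈ 24.3 W

Model the wall as resistances in series:
R_carbon steel = L/(kA) = 0.0035/(49.1×11.6) = 6.145×10^-6 K/W
R_multilayer super-insulation = L/(kA) = 0.055/(0.000551×11.6) = 8.605 K/W
R_outer film = 1/(h_o·A) = 1/(20.2×11.6) = 0.004268 K/W
R_total = 8.609 K/W
Q = ΔT / R_total = 209 / 8.609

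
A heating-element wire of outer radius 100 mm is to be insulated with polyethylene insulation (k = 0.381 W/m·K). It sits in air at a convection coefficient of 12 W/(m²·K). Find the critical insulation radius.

For a cylinder r_cr = k/h = 0.381/12
r_cr = 31.8 mm; since the bare radius (100 mm) is above r_cr, any added insulation will reduce heat loss.

r_cr ≈ 31.8 mm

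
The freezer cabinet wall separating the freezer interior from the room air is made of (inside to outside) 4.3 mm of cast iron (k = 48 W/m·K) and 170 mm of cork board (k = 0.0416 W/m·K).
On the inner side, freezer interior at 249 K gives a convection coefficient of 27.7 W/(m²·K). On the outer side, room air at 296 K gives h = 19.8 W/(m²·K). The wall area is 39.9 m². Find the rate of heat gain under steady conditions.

Q ≈ 449 W

Model the wall as resistances in series:
R_inner film = 1/(h_i·A) = 1/(27.7×39.9) = 9.048×10^-4 K/W
R_cast iron = L/(kA) = 0.0043/(48×39.9) = 2.245×10^-6 K/W
R_cork board = L/(kA) = 0.17/(0.0416×39.9) = 0.1024 K/W
R_outer film = 1/(h_o·A) = 1/(19.8×39.9) = 0.001266 K/W
R_total = 0.1046 K/W
Q = ΔT / R_total = 47 / 0.1046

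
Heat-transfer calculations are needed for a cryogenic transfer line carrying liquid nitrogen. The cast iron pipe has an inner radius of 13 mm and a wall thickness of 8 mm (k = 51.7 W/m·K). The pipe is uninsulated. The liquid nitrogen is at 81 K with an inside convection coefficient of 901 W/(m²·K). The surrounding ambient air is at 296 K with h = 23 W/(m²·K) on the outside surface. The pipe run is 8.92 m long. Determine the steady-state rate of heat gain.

For a radial system each layer contributes R = ln(r_out/r_in)/(2πkL); films add R = 1/(hA).
R_inner film = 1/(h_i·2πr₁L) = 1/(901×2π×0.013×8.92) = 0.001523 K/W
R_cast iron pipe wall = ln(21/13)/(2π×51.7×8.92) = 1.655×10^-4 K/W
R_outer film = 1/(h_o·2πr_oL) = 1/(23×2π×0.021×8.92) = 0.03694 K/W
R_total = 0.03863 K/W
Q = ΔT/R_total = 215/0.03863

Q ≈ 5570 W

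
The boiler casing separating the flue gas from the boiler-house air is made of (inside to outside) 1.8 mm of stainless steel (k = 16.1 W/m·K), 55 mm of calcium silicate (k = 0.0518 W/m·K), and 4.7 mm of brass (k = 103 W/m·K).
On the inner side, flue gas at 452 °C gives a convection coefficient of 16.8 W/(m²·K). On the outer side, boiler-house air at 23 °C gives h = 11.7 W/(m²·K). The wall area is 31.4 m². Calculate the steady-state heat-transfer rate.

Model the wall as resistances in series:
R_inner film = 1/(h_i·A) = 1/(16.8×31.4) = 0.001896 K/W
R_stainless steel = L/(kA) = 0.0018/(16.1×31.4) = 3.561×10^-6 K/W
R_calcium silicate = L/(kA) = 0.055/(0.0518×31.4) = 0.03381 K/W
R_brass = L/(kA) = 0.0047/(103×31.4) = 1.453×10^-6 K/W
R_outer film = 1/(h_o·A) = 1/(11.7×31.4) = 0.002722 K/W
R_total = 0.03844 K/W
Q = ΔT / R_total = 429 / 0.03844

Q ≈ 11200 W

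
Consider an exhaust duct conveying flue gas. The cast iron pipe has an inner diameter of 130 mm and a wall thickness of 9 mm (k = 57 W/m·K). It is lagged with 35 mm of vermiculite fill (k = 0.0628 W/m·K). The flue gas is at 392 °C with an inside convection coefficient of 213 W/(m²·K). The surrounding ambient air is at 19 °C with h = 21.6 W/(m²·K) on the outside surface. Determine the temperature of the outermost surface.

T ≈ 42.8 °C

Cylindrical conduction, so R = ln(r₂/r₁)/(2πkL) per layer, in series:
R_inner film = 1/(h_i·2πr₁L) = 1/(213×2π×0.065×1) = 0.0115 K/W
R_cast iron pipe wall = ln(74/65)/(2π×57×1) = 3.621×10^-4 K/W
R_vermiculite fill = ln(109/74)/(2π×0.0628×1) = 0.9815 K/W
R_outer film = 1/(h_o·2πr_oL) = 1/(21.6×2π×0.109×1) = 0.0676 K/W
R_total = 1.061 K/W
Q = ΔT/R_total = 373/1.061
Q = 352 W/m
T_interface = T_inner − Q·ΣR(inner→interface) = 392 − 352×0.9934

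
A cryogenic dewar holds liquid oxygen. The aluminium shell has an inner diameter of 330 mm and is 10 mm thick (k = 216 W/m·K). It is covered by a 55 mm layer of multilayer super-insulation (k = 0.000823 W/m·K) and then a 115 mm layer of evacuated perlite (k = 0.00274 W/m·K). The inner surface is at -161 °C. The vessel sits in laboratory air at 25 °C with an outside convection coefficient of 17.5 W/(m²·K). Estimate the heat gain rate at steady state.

Spherical conduction: R = (1/r_in − 1/r_out)/(4πk) per layer; series-sum.
R_aluminium shell = (1/0.165 − 1/0.175)/(4π×216) = 1.276×10^-4 K/W
R_multilayer super-insulation = (1/0.175 − 1/0.23)/(4π×0.000823) = 132.1 K/W
R_evacuated perlite = (1/0.23 − 1/0.345)/(4π×0.00274) = 42.09 K/W
R_outer film = 1/(h·4πr_o²) = 1/(17.5×4π×0.345²) = 0.0382 K/W
R_total = 174.3 K/W
Q = ΔT/R_total = 186/174.3

Q ≈ 1.07 W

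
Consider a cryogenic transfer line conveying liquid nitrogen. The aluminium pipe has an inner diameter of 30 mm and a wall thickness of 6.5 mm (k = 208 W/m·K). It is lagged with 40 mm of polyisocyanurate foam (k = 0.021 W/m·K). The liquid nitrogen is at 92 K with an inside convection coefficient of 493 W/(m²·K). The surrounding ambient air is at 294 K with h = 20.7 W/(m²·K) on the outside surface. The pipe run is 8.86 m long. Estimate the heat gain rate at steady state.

Q ≈ 221 W

Radial resistances (cylindrical: R_cond = ln(r_o/r_i)/(2πkL), R_conv = 1/(h·2πrL)):
R_inner film = 1/(h_i·2πr₁L) = 1/(493×2π×0.015×8.86) = 0.002429 K/W
R_aluminium pipe wall = ln(21.5/15)/(2π×208×8.86) = 3.109×10^-5 K/W
R_polyisocyanurate foam = ln(61.5/21.5)/(2π×0.021×8.86) = 0.899 K/W
R_outer film = 1/(h_o·2πr_oL) = 1/(20.7×2π×0.0615×8.86) = 0.01411 K/W
R_total = 0.9156 K/W
Q = ΔT/R_total = 202/0.9156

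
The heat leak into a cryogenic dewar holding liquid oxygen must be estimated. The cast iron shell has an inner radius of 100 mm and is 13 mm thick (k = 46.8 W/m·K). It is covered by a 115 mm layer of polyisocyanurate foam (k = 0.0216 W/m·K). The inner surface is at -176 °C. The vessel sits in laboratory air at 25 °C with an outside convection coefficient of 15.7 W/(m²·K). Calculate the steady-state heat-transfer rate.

Each spherical layer contributes R = (1/r_i − 1/r_o)/(4πk):
R_cast iron shell = (1/0.1 − 1/0.113)/(4π×46.8) = 0.001956 K/W
R_polyisocyanurate foam = (1/0.113 − 1/0.228)/(4π×0.0216) = 16.44 K/W
R_outer film = 1/(h·4πr_o²) = 1/(15.7×4π×0.228²) = 0.0975 K/W
R_total = 16.54 K/W
Q = ΔT/R_total = 201/16.54

Q ≈ 12.1 W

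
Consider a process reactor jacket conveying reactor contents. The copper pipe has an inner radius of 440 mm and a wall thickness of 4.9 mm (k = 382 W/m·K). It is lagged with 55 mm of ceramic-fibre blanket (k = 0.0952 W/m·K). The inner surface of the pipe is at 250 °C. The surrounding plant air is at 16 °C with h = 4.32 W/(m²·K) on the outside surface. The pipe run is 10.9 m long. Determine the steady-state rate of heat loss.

Q ≈ 9500 W

Treating each annulus and film as a series resistance:
R_copper pipe wall = ln(444.9/440)/(2π×382×10.9) = 4.233×10^-7 K/W
R_ceramic-fibre blanket = ln(499.9/444.9)/(2π×0.0952×10.9) = 0.01788 K/W
R_outer film = 1/(h_o·2πr_oL) = 1/(4.32×2π×0.4999×10.9) = 0.006761 K/W
R_total = 0.02464 K/W
Q = ΔT/R_total = 234/0.02464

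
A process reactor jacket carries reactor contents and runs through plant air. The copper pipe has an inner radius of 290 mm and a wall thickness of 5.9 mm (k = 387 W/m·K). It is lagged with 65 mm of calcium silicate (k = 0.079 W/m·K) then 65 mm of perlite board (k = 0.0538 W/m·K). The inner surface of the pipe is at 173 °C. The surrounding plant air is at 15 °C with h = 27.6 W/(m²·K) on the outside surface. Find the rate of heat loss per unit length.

q′ ≈ 175 W/m

Treating each annulus and film as a series resistance:
R_copper pipe wall = ln(295.9/290)/(2π×387×1) = 8.283×10^-6 K/W
R_calcium silicate = ln(360.9/295.9)/(2π×0.079×1) = 0.4001 K/W
R_perlite board = ln(425.9/360.9)/(2π×0.0538×1) = 0.4899 K/W
R_outer film = 1/(h_o·2πr_oL) = 1/(27.6×2π×0.4259×1) = 0.01354 K/W
R_total = 0.9035 K/W
Q = ΔT/R_total = 158/0.9035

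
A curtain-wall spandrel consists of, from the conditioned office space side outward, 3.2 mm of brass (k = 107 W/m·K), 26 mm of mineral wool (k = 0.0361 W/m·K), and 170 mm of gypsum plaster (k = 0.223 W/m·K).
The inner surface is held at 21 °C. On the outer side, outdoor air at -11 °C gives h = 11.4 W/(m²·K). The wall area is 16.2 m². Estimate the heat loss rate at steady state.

Treating each layer as a thermal resistance in series:
R_brass = L/(kA) = 0.0032/(107×16.2) = 1.846×10^-6 K/W
R_mineral wool = L/(kA) = 0.026/(0.0361×16.2) = 0.04446 K/W
R_gypsum plaster = L/(kA) = 0.17/(0.223×16.2) = 0.04706 K/W
R_outer film = 1/(h_o·A) = 1/(11.4×16.2) = 0.005415 K/W
R_total = 0.09693 K/W
Q = ΔT / R_total = 32 / 0.09693

Q ≈ 330 W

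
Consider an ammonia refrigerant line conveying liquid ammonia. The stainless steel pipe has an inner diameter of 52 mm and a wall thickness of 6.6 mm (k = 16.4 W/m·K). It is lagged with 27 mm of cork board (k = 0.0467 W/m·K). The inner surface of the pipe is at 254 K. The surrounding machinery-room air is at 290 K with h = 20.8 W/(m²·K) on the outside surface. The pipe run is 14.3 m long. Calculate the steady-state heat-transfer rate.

Radial resistances (cylindrical: R_cond = ln(r_o/r_i)/(2πkL), R_conv = 1/(h·2πrL)):
R_stainless steel pipe wall = ln(32.6/26)/(2π×16.4×14.3) = 1.535×10^-4 K/W
R_cork board = ln(59.6/32.6)/(2π×0.0467×14.3) = 0.1438 K/W
R_outer film = 1/(h_o·2πr_oL) = 1/(20.8×2π×0.0596×14.3) = 0.008978 K/W
R_total = 0.1529 K/W
Q = ΔT/R_total = 36/0.1529

Q ≈ 235 W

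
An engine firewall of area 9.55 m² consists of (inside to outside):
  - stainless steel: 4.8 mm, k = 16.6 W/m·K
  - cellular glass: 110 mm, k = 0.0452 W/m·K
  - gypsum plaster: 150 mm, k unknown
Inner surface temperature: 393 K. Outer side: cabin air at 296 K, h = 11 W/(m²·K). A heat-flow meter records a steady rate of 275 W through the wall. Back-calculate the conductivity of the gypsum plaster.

k ≈ 0.178 W/(m·K)

Series thermal resistances:
R_stainless steel = L/(kA) = 0.0048/(16.6×9.55) = 3.028×10^-5 K/W
R_cellular glass = L/(kA) = 0.11/(0.0452×9.55) = 0.2548 K/W
R_outer film = 1/(h_o·A) = 1/(11×9.55) = 0.009519 K/W
Sum of known resistances R_other = 0.2644 K/W
Total R = ΔT/Q = 97/275 = 0.3527 K/W
R_gypsum plaster = R_total − R_other = 0.08835 K/W
k = L/(R·A) = 0.15/(0.08835×9.55)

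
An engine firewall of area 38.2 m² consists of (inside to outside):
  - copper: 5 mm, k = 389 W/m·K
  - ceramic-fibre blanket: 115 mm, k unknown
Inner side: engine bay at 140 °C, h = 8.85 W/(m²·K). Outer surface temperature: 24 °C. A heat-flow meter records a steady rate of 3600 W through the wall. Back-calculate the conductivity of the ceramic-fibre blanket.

k ≈ 0.103 W/(m·K)

Model the wall as resistances in series:
R_inner film = 1/(h_i·A) = 1/(8.85×38.2) = 0.002958 K/W
R_copper = L/(kA) = 0.005/(389×38.2) = 3.365×10^-7 K/W
Sum of known resistances R_other = 0.002958 K/W
Total R = ΔT/Q = 116/3600 = 0.03222 K/W
R_ceramic-fibre blanket = R_total − R_other = 0.02926 K/W
k = L/(R·A) = 0.115/(0.02926×38.2)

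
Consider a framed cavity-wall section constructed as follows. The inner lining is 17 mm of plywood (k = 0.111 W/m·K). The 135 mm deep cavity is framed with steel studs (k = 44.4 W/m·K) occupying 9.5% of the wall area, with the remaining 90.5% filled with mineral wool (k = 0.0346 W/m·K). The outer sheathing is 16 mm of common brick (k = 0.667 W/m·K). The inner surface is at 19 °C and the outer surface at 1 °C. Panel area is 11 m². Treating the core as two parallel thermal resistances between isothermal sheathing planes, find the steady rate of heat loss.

Sheathing layers in series; stud and cavity paths in parallel between them.
R_inner = 0.017/(0.111×11) = 0.01392 K/W
R_stud  = 0.135/(44.4×0.095×11) = 0.00291 K/W
R_cav   = 0.135/(0.0346×0.905×11) = 0.3919 K/W
1/R_core = 1/R_stud + 1/R_cav → R_core = 0.002888 K/W
R_outer = 0.016/(0.667×11) = 0.002181 K/W
R_total = 0.01899 K/W
Q = ΔT/R_total = 18/0.01899

Q ≈ 948 W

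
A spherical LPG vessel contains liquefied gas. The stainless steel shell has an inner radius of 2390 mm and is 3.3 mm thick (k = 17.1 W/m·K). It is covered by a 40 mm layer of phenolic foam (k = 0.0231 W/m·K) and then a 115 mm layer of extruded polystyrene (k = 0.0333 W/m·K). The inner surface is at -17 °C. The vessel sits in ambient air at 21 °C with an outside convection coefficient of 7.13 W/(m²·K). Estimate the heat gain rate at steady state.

Q ≈ 545 W

For a spherical shell R = (1/r₁ − 1/r₂)/(4πk); film R = 1/(h·4πr²). In series:
R_stainless steel shell = (1/2.39 − 1/2.3933)/(4π×17.1) = 2.685×10^-6 K/W
R_phenolic foam = (1/2.3933 − 1/2.4333)/(4π×0.0231) = 0.02366 K/W
R_extruded polystyrene = (1/2.4333 − 1/2.5483)/(4π×0.0333) = 0.04432 K/W
R_outer film = 1/(h·4πr_o²) = 1/(7.13×4π×2.5483²) = 0.001719 K/W
R_total = 0.0697 K/W
Q = ΔT/R_total = 38/0.0697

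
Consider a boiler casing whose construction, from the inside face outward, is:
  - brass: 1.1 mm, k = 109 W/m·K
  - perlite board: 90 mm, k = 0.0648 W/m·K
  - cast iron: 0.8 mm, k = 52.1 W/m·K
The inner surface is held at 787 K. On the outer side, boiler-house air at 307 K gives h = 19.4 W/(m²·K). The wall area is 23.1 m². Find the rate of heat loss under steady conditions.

Series thermal resistances:
R_brass = L/(kA) = 0.0011/(109×23.1) = 4.369×10^-7 K/W
R_perlite board = L/(kA) = 0.09/(0.0648×23.1) = 0.06013 K/W
R_cast iron = L/(kA) = 0.0008/(52.1×23.1) = 6.647×10^-7 K/W
R_outer film = 1/(h_o·A) = 1/(19.4×23.1) = 0.002231 K/W
R_total = 0.06236 K/W
Q = ΔT / R_total = 480 / 0.06236

Q ≈ 7700 W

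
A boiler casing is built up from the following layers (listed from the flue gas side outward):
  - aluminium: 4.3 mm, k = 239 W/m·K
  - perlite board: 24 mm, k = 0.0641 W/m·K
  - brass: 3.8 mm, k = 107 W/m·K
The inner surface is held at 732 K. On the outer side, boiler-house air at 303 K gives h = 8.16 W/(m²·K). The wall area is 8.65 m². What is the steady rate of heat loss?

Q ≈ 7470 W

Model the wall as resistances in series:
R_aluminium = L/(kA) = 0.0043/(239×8.65) = 2.08×10^-6 K/W
R_perlite board = L/(kA) = 0.024/(0.0641×8.65) = 0.04328 K/W
R_brass = L/(kA) = 0.0038/(107×8.65) = 4.106×10^-6 K/W
R_outer film = 1/(h_o·A) = 1/(8.16×8.65) = 0.01417 K/W
R_total = 0.05746 K/W
Q = ΔT / R_total = 429 / 0.05746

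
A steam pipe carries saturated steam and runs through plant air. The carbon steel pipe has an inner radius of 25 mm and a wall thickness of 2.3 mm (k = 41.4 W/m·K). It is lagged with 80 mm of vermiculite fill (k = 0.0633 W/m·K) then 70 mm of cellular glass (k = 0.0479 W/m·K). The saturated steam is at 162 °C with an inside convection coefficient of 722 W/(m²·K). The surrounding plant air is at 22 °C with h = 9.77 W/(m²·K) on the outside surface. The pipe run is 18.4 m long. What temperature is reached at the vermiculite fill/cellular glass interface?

T ≈ 69.3 °C

Radial resistances (cylindrical: R_cond = ln(r_o/r_i)/(2πkL), R_conv = 1/(h·2πrL)):
R_inner film = 1/(h_i·2πr₁L) = 1/(722×2π×0.025×18.4) = 4.792×10^-4 K/W
R_carbon steel pipe wall = ln(27.3/25)/(2π×41.4×18.4) = 1.839×10^-5 K/W
R_vermiculite fill = ln(107.3/27.3)/(2π×0.0633×18.4) = 0.187 K/W
R_cellular glass = ln(177.3/107.3)/(2π×0.0479×18.4) = 0.09069 K/W
R_outer film = 1/(h_o·2πr_oL) = 1/(9.77×2π×0.1773×18.4) = 0.004993 K/W
R_total = 0.2832 K/W
Q = ΔT/R_total = 140/0.2832
Q = 494 W
T_interface = T_inner − Q·ΣR(inner→interface) = 162 − 494×0.1875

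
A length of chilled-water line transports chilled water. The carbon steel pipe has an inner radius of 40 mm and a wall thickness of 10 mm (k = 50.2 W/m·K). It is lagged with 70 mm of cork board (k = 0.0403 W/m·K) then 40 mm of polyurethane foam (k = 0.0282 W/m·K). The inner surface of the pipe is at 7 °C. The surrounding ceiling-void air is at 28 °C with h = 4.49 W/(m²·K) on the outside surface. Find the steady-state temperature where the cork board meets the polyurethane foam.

T ≈ 20.7 °C

For a radial system each layer contributes R = ln(r_out/r_in)/(2πkL); films add R = 1/(hA).
R_carbon steel pipe wall = ln(50/40)/(2π×50.2×1) = 7.075×10^-4 K/W
R_cork board = ln(120/50)/(2π×0.0403×1) = 3.457 K/W
R_polyurethane foam = ln(160/120)/(2π×0.0282×1) = 1.624 K/W
R_outer film = 1/(h_o·2πr_oL) = 1/(4.49×2π×0.16×1) = 0.2215 K/W
R_total = 5.303 K/W
Q = ΔT/R_total = 21/5.303
Q = 3.96 W/m
T_interface = T_inner + Q·ΣR(inner→interface) = 7 + 3.96×3.458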